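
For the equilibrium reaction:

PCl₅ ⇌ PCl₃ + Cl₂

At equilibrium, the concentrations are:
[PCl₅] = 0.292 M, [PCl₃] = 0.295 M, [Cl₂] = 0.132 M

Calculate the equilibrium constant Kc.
K_c = 0.1334

Kc = ([PCl₃] × [Cl₂]) / ([PCl₅])
   = ((0.295)·(0.132)) / ((0.292))
   = 0.03894 / 0.292 = 0.1334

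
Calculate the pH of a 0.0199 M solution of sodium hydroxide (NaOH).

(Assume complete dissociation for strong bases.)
pH = 12.30

[OH⁻] = 0.0199 M for strong base. pOH = -log[OH⁻] = 1.70, pH = 14 - pOH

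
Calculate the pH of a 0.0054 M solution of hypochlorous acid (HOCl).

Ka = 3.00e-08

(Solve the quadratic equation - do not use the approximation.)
pH = 4.90

x² + Ka×x - Ka×C = 0. Using quadratic formula: [H⁺] = 1.2713e-05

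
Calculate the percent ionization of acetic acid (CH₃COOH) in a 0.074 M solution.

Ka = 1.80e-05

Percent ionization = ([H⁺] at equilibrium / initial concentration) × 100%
Percent ionization = 1.55%

Let x = [H⁺]. Ka = x²/(C - x) ⇒ x² + (1.80e-05)x - (1.80e-05)(0.074) = 0. x = 1.1452e-03. Percent = (1.1452e-03/0.074) × 100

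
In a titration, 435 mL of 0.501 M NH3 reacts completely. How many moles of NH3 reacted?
Moles = Molarity × Volume (L)
Moles = 0.501 M × 0.435 L = 0.2179 mol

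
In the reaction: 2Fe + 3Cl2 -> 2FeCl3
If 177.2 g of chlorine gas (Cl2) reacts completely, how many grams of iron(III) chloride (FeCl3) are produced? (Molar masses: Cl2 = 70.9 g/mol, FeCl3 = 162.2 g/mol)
Moles of Cl2 = 177.2 g ÷ 70.9 g/mol = 2.49929 mol
Mole ratio: 2 mol FeCl3 / 3 mol Cl2
Moles of FeCl3 = 2.49929 × (2/3) = 1.6662 mol
Mass of FeCl3 = 1.6662 mol × 162.2 g/mol = 270.3 g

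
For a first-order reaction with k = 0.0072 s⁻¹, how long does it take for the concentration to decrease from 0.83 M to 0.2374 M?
173.84 s

From ln[A] = ln[A]₀ - k·t: t = ln([A]₀/[A])/k = ln(0.83/0.2374)/0.0072 = ln(3.4962)/0.0072 = 1.2517/0.0072 = 173.84 s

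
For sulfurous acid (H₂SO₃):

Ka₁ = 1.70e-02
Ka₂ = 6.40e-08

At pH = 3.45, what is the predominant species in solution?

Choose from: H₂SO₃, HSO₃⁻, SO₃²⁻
HSO₃⁻

pKa1 = 1.77, pKa2 = 7.19. Each pKa is the crossover between adjacent species; pH = 3.45 lies in the region where HSO₃⁻ predominates.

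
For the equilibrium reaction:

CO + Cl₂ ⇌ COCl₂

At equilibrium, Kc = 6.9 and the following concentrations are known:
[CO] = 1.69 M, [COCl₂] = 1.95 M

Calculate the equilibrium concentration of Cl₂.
[Cl₂] = 0.1672 M

Kc = ([COCl₂]) / ([CO] × [Cl₂]) = 6.9
[Cl₂]^1 = (product terms)/(Kc · other reactant terms) = 1.95 / (6.9 · 1.69) = 0.16722
[Cl₂] = 0.1672 M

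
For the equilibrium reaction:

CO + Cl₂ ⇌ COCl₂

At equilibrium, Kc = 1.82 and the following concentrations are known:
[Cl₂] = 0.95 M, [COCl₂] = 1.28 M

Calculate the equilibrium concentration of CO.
[CO] = 0.7403 M

Kc = ([COCl₂]) / ([CO] × [Cl₂]) = 1.82
[CO]^1 = (product terms)/(Kc · other reactant terms) = 1.28 / (1.82 · 0.95) = 0.74031
[CO] = 0.7403 M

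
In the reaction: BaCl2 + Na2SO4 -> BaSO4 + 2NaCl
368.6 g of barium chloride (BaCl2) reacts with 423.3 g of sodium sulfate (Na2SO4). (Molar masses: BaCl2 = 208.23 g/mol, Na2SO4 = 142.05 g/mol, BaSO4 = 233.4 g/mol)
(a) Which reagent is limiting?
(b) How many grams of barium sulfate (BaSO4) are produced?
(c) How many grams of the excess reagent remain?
(a) BaCl2, (b) 413.2 g, (c) 171.8 g

Moles of BaCl2 = 368.6 g ÷ 208.23 g/mol = 1.77016 mol
Moles of Na2SO4 = 423.3 g ÷ 142.05 g/mol = 2.97994 mol
Moles ÷ coefficient: BaCl2: 1.77016/1 = 1.77, Na2SO4: 2.97994/1 = 2.98
(a) BaCl2 has the smaller value, so BaCl2 is the limiting reagent.
(b) Moles of BaSO4 = 1.77016 mol BaCl2 × (1/1) = 1.77016 mol; mass = 1.77016 mol × 233.4 g/mol = 413.2 g
(c) Na2SO4 consumed = 1.77016 × (1/1) = 1.77016 mol; remaining = 2.97994 − 1.77016 = 1.20978 mol; mass = 1.20978 mol × 142.05 g/mol = 171.8 g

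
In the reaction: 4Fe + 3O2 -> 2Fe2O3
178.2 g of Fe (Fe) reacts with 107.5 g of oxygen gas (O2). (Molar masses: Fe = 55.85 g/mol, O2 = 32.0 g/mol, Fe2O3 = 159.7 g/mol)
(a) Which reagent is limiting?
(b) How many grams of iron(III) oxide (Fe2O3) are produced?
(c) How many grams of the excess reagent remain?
(a) Fe, (b) 254.8 g, (c) 30.92 g

Moles of Fe = 178.2 g ÷ 55.85 g/mol = 3.19069 mol
Moles of O2 = 107.5 g ÷ 32.0 g/mol = 3.35938 mol
Moles ÷ coefficient: Fe: 3.19069/4 = 0.7977, O2: 3.35938/3 = 1.12
(a) Fe has the smaller value, so Fe is the limiting reagent.
(b) Moles of Fe2O3 = 3.19069 mol Fe × (2/4) = 1.59534 mol; mass = 1.59534 mol × 159.7 g/mol = 254.8 g
(c) O2 consumed = 3.19069 × (3/4) = 2.39302 mol; remaining = 3.35938 − 2.39302 = 0.966358 mol; mass = 0.966358 mol × 32.0 g/mol = 30.92 g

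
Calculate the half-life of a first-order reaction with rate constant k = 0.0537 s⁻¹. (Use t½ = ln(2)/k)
12.91 s

t½ = ln(2)/k = 0.6931/0.0537 = 12.91 s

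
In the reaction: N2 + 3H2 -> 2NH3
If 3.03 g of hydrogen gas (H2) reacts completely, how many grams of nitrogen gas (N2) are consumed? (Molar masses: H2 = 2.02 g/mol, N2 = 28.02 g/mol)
Moles of H2 = 3.03 g ÷ 2.02 g/mol = 1.5 mol
Mole ratio: 1 mol N2 / 3 mol H2
Moles of N2 = 1.5 × (1/3) = 0.5 mol
Mass of N2 = 0.5 mol × 28.02 g/mol = 14.01 g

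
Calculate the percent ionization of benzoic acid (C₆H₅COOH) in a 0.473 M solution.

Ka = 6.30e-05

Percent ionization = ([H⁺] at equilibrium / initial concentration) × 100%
Percent ionization = 1.15%

Let x = [H⁺]. Ka = x²/(C - x) ⇒ x² + (6.30e-05)x - (6.30e-05)(0.473) = 0. x = 5.4274e-03. Percent = (5.4274e-03/0.473) × 100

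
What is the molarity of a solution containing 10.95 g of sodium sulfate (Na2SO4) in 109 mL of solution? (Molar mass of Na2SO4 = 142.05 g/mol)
Moles of Na2SO4 = 10.95 g ÷ 142.05 g/mol = 0.0770855 mol
Volume = 109 mL = 0.109 L
Molarity = 0.0770855 mol ÷ 0.109 L = 0.7072 M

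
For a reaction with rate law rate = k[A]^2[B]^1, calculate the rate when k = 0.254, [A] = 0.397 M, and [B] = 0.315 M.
0.01261 M/s

rate = k·[A]^2·[B]^1 = 0.254·(0.397)^2·(0.315)^1 = 0.254·0.157609·0.315 = 0.01261 M/s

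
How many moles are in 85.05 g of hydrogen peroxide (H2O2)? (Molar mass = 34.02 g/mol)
Moles = 85.05 g ÷ 34.02 g/mol = 2.5 mol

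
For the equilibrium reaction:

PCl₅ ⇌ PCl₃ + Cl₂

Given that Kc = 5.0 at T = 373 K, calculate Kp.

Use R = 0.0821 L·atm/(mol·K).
K_p = 153.1165

Δn = (moles gaseous products) − (moles gaseous reactants) = 1
T = 373 K; RT = 0.0821 × 373 = 30.6233
Kp = Kc·(RT)^Δn = 5.0 × (30.6233)^1 = 5.0 × 30.6233 = 153.1165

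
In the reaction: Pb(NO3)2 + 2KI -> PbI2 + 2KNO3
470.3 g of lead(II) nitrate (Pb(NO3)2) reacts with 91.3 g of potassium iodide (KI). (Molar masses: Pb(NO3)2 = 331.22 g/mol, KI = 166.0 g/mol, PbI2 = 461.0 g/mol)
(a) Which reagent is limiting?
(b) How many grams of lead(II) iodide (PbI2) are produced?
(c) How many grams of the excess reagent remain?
(a) KI, (b) 126.8 g, (c) 379.2 g

Moles of Pb(NO3)2 = 470.3 g ÷ 331.22 g/mol = 1.4199 mol
Moles of KI = 91.3 g ÷ 166.0 g/mol = 0.55 mol
Moles ÷ coefficient: Pb(NO3)2: 1.4199/1 = 1.42, KI: 0.55/2 = 0.275
(a) KI has the smaller value, so KI is the limiting reagent.
(b) Moles of PbI2 = 0.55 mol KI × (1/2) = 0.275 mol; mass = 0.275 mol × 461.0 g/mol = 126.8 g
(c) Pb(NO3)2 consumed = 0.55 × (1/2) = 0.275 mol; remaining = 1.4199 − 0.275 = 1.1449 mol; mass = 1.1449 mol × 331.22 g/mol = 379.2 g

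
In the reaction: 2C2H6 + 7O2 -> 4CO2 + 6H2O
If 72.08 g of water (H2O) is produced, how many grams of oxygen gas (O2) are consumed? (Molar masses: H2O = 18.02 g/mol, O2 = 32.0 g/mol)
Moles of H2O = 72.08 g ÷ 18.02 g/mol = 4 mol
Mole ratio: 7 mol O2 / 6 mol H2O
Moles of O2 = 4 × (7/6) = 4.66667 mol
Mass of O2 = 4.66667 mol × 32.0 g/mol = 149.3 g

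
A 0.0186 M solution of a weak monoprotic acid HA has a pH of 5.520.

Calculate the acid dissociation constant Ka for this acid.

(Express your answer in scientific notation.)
K_a = 4.90e-10

[H⁺] = 10^(−pH) = 10^(−5.520) = 3.020e-06 M. For HA ⇌ H⁺ + A⁻, Ka = x²/(C − x) = (3.020e-06)²/(0.0186 − 3.020e-06) = 4.90e-10.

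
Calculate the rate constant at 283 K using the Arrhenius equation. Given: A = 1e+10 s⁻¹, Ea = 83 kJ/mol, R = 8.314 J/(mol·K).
4.78e-06 s⁻¹

k = A·exp(-Ea/(R·T)) = 1e+10·exp(-83000/(8.314·283)) = 1e+10·exp(-35.2762) = 1e+10·4.7835e-16 = 4.78e-06 s⁻¹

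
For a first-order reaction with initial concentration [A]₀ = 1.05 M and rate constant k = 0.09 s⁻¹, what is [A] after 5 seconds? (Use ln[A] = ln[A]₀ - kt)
0.6695 M

ln[A] = ln[A]₀ - k·t = ln(1.05) - (0.09)·(5) = 0.0488 - 0.4500 = -0.4012
[A] = e^(-0.4012) = 0.6695 M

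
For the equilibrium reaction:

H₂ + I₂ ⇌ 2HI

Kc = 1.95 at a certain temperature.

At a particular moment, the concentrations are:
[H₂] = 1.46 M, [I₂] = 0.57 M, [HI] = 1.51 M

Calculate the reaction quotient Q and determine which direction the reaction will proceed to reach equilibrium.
Q = 2.740, Q > K, reaction proceeds reverse (toward reactants)

Q = ([HI]^2) / ([H₂] × [I₂])
  = ((1.51)^2) / ((1.46)·(0.57)) = 2.2801/0.8322 = 2.74
Since Q = 2.74 > Kc = 1.95, the reaction proceeds reverse (toward reactants) to reach equilibrium.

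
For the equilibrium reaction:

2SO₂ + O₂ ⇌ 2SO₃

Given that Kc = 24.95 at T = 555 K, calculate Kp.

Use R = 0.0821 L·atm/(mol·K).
K_p = 0.5476

Δn = (moles gaseous products) − (moles gaseous reactants) = -1
T = 555 K; RT = 0.0821 × 555 = 45.5655
Kp = Kc·(RT)^Δn = 24.95 × (45.5655)^-1 = 24.95 × 0.0219464 = 0.5476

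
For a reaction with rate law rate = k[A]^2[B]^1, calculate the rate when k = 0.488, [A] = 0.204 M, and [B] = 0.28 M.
0.005686 M/s

rate = k·[A]^2·[B]^1 = 0.488·(0.204)^2·(0.28)^1 = 0.488·0.041616·0.28 = 0.005686 M/s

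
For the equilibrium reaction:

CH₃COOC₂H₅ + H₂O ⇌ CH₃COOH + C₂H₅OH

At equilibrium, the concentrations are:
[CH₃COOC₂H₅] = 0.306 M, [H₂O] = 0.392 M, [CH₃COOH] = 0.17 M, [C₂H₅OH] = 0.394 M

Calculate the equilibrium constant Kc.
K_c = 0.5584

Kc = ([CH₃COOH] × [C₂H₅OH]) / ([CH₃COOC₂H₅] × [H₂O])
   = ((0.17)·(0.394)) / ((0.306)·(0.392))
   = 0.06698 / 0.11995 = 0.5584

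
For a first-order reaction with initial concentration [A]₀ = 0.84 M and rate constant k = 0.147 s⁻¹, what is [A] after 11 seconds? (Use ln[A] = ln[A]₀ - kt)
0.1667 M

ln[A] = ln[A]₀ - k·t = ln(0.84) - (0.147)·(11) = -0.1744 - 1.6170 = -1.7914
[A] = e^(-1.7914) = 0.1667 M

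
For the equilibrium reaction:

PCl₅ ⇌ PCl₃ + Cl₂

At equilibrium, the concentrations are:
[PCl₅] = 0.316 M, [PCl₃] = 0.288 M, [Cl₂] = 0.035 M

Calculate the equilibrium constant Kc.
K_c = 0.0319

Kc = ([PCl₃] × [Cl₂]) / ([PCl₅])
   = ((0.288)·(0.035)) / ((0.316))
   = 0.01008 / 0.316 = 0.0319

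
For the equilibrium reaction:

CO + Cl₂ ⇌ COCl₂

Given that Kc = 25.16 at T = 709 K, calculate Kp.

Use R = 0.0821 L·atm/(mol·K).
K_p = 0.4322

Δn = (moles gaseous products) − (moles gaseous reactants) = -1
T = 709 K; RT = 0.0821 × 709 = 58.2089
Kp = Kc·(RT)^Δn = 25.16 × (58.2089)^-1 = 25.16 × 0.0171795 = 0.4322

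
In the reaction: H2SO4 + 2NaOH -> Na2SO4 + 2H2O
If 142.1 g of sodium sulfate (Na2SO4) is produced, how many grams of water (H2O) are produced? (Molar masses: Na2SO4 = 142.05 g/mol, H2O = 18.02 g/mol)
Moles of Na2SO4 = 142.1 g ÷ 142.05 g/mol = 1.00035 mol
Mole ratio: 2 mol H2O / 1 mol Na2SO4
Moles of H2O = 1.00035 × (2/1) = 2.0007 mol
Mass of H2O = 2.0007 mol × 18.02 g/mol = 36.05 g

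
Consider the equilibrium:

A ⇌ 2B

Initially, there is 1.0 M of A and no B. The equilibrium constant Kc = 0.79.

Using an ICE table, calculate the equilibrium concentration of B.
[B] = 0.713 M

ICE: [A] = 1.0 − x, [B] = 2x.
Kc = (2x)²/(1.0 − x) = 0.79 ⇒ 4x² + 0.79x − 0.79 = 0.
x = (−0.79 + √(0.79² + 4·4·0.79))/(2·4) = (−0.79 + √13.264)/8 = 0.3565.
[B] = 2x = 0.713 M.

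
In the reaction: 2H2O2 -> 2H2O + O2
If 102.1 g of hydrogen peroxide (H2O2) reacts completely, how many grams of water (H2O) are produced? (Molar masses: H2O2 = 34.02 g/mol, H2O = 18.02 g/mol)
Moles of H2O2 = 102.1 g ÷ 34.02 g/mol = 3.00118 mol
Mole ratio: 2 mol H2O / 2 mol H2O2
Moles of H2O = 3.00118 × (2/2) = 3.00118 mol
Mass of H2O = 3.00118 mol × 18.02 g/mol = 54.08 g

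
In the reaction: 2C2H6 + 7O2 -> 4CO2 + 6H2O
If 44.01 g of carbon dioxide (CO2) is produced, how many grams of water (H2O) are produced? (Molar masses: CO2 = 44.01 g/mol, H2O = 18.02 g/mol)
Moles of CO2 = 44.01 g ÷ 44.01 g/mol = 1 mol
Mole ratio: 6 mol H2O / 4 mol CO2
Moles of H2O = 1 × (6/4) = 1.5 mol
Mass of H2O = 1.5 mol × 18.02 g/mol = 27.03 g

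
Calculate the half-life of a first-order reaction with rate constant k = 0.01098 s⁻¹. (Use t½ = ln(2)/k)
63.13 s

t½ = ln(2)/k = 0.6931/0.01098 = 63.13 s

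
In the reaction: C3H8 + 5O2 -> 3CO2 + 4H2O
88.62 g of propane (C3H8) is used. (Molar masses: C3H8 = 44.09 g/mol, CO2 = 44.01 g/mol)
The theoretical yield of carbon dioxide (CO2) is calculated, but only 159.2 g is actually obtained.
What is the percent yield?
Moles of C3H8 = 88.62 g ÷ 44.09 g/mol = 2.00998 mol
Mole ratio: 3 mol CO2 / 1 mol C3H8
Moles of CO2 = 2.00998 × (3/1) = 6.02994 mol
Theoretical yield = 6.02994 mol × 44.01 g/mol = 265.38 g
Actual yield = 159.2 g
Percent yield = (159.2 / 265.38) × 100% = 60.0%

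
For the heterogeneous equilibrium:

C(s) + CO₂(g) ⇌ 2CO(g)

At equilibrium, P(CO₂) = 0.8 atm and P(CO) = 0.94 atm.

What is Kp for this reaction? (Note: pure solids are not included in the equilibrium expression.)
K_p = 1.104

Solid C is excluded.
Kp = P(CO)²/P(CO₂) = (0.94)²/0.8 = 0.8836/0.8 = 1.104.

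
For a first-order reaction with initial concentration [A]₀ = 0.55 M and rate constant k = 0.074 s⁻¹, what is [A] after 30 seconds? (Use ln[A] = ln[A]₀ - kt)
0.0597 M

ln[A] = ln[A]₀ - k·t = ln(0.55) - (0.074)·(30) = -0.5978 - 2.2200 = -2.8178
[A] = e^(-2.8178) = 0.0597 M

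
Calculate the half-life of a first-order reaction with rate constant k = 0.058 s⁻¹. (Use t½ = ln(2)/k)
11.95 s

t½ = ln(2)/k = 0.6931/0.058 = 11.95 s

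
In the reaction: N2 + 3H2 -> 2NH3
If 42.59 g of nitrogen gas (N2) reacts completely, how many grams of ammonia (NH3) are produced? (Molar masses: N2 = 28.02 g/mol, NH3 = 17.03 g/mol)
Moles of N2 = 42.59 g ÷ 28.02 g/mol = 1.51999 mol
Mole ratio: 2 mol NH3 / 1 mol N2
Moles of NH3 = 1.51999 × (2/1) = 3.03997 mol
Mass of NH3 = 3.03997 mol × 17.03 g/mol = 51.77 g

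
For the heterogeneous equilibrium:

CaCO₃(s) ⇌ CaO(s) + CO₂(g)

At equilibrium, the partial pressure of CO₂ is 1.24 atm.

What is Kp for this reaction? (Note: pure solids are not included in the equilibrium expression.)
K_p = 1.24

Solids (CaCO₃, CaO) have activity 1 and are excluded.
Kp = P(CO₂) = 1.24.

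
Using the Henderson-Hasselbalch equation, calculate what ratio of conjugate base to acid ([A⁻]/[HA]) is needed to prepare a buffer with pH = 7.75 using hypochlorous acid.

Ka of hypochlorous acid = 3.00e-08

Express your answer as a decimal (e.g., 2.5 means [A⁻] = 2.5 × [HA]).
[A⁻]/[HA] = 1.687

pKa = −log(3.00e-08) = 7.5229. pH = pKa + log([A⁻]/[HA]). 7.75 = 7.5229 + log(ratio). log(ratio) = 7.75 − 7.5229 = 0.2271. ratio = 10^(0.2271) = 1.687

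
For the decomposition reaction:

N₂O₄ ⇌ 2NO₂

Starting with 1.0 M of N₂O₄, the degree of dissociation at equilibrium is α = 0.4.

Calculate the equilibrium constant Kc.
K_c = 1.0667

x = α·[A]₀ = 0.4 × 1.0 = 0.4 M dissociated.
At eq: [N₂O₄] = 1.0 − 0.4 = 0.6 M; [NO₂] = 2x = 0.8 M.
Kc = [NO₂]²/[N₂O₄] = (0.8)²/0.6 = 1.067.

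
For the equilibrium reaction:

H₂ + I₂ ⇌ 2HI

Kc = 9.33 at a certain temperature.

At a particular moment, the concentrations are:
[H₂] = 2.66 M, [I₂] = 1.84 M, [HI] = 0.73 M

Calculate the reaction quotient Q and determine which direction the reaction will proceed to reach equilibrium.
Q = 0.109, Q < K, reaction proceeds forward (toward products)

Q = ([HI]^2) / ([H₂] × [I₂])
  = ((0.73)^2) / ((2.66)·(1.84)) = 0.5329/4.8944 = 0.1089
Since Q = 0.1089 < Kc = 9.33, the reaction proceeds forward (toward products) to reach equilibrium.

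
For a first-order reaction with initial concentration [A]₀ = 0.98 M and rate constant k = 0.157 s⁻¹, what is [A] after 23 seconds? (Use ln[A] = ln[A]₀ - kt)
0.0265 M

ln[A] = ln[A]₀ - k·t = ln(0.98) - (0.157)·(23) = -0.0202 - 3.6110 = -3.6312
[A] = e^(-3.6312) = 0.0265 M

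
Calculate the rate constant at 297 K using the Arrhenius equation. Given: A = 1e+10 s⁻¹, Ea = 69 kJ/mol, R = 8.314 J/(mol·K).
7.32e-03 s⁻¹

k = A·exp(-Ea/(R·T)) = 1e+10·exp(-69000/(8.314·297)) = 1e+10·exp(-27.9436) = 1e+10·7.3155e-13 = 7.32e-03 s⁻¹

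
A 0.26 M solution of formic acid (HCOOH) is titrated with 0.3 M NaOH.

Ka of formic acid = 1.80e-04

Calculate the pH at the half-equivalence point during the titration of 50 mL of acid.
pH = pKa = 3.74

At the half-equivalence point, [HA] = [A⁻], so by Henderson–Hasselbalch pH = pKa + log(1) = pKa.
pKa = −log(1.80e-04) = 3.74.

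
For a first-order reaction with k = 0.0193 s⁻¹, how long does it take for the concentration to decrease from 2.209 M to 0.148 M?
140.06 s

From ln[A] = ln[A]₀ - k·t: t = ln([A]₀/[A])/k = ln(2.209/0.148)/0.0193 = ln(14.9257)/0.0193 = 2.7031/0.0193 = 140.06 s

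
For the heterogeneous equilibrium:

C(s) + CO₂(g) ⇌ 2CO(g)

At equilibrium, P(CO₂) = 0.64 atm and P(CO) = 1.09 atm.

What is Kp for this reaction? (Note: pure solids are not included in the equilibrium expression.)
K_p = 1.856

Solid C is excluded.
Kp = P(CO)²/P(CO₂) = (1.09)²/0.64 = 1.188/0.64 = 1.856.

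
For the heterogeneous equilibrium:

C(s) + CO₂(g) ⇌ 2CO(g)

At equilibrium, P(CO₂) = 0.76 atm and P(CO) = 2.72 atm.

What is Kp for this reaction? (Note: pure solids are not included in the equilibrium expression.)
K_p = 9.735

Solid C is excluded.
Kp = P(CO)²/P(CO₂) = (2.72)²/0.76 = 7.398/0.76 = 9.735.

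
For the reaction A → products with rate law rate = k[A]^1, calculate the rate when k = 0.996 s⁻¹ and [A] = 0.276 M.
0.2749 M/s

rate = k·[A]^1 = 0.996·(0.276)^1 = 0.996·0.276 = 0.2749 M/s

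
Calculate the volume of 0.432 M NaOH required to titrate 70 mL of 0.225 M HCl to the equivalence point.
V_{base} = 36.5 mL

At equivalence: moles acid = moles base.
moles HCl = 0.225 M × 0.07 L = 0.01575 mol
V_NaOH = 0.01575 mol ÷ 0.432 M = 0.03646 L = 36.5 mL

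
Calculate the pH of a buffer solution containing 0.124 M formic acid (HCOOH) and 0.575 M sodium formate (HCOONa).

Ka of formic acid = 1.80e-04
pH = 4.41

pKa = -log(1.80e-04) = 3.74. pH = pKa + log([A⁻]/[HA]) = 3.74 + log(0.575/0.124)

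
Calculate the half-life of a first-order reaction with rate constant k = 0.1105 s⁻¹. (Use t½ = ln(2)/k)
6.27 s

t½ = ln(2)/k = 0.6931/0.1105 = 6.27 s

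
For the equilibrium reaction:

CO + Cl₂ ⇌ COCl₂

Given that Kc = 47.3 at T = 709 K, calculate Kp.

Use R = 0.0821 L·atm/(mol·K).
K_p = 0.8126

Δn = (moles gaseous products) − (moles gaseous reactants) = -1
T = 709 K; RT = 0.0821 × 709 = 58.2089
Kp = Kc·(RT)^Δn = 47.3 × (58.2089)^-1 = 47.3 × 0.0171795 = 0.8126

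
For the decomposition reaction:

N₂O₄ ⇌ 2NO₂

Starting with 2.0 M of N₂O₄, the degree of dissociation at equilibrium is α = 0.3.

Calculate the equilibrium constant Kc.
K_c = 1.0286

x = α·[A]₀ = 0.3 × 2.0 = 0.6 M dissociated.
At eq: [N₂O₄] = 2.0 − 0.6 = 1.4 M; [NO₂] = 2x = 1.2 M.
Kc = [NO₂]²/[N₂O₄] = (1.2)²/1.4 = 1.029.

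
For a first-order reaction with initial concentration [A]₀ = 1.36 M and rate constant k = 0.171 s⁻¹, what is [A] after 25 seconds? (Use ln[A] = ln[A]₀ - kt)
0.0189 M

ln[A] = ln[A]₀ - k·t = ln(1.36) - (0.171)·(25) = 0.3075 - 4.2750 = -3.9675
[A] = e^(-3.9675) = 0.0189 M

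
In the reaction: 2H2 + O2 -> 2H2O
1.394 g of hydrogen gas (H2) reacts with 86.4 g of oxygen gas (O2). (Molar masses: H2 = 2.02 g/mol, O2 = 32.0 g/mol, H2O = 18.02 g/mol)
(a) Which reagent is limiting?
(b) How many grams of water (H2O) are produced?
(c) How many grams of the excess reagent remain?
(a) H2, (b) 12.44 g, (c) 75.36 g

Moles of H2 = 1.394 g ÷ 2.02 g/mol = 0.690099 mol
Moles of O2 = 86.4 g ÷ 32.0 g/mol = 2.7 mol
Moles ÷ coefficient: H2: 0.690099/2 = 0.345, O2: 2.7/1 = 2.7
(a) H2 has the smaller value, so H2 is the limiting reagent.
(b) Moles of H2O = 0.690099 mol H2 × (2/2) = 0.690099 mol; mass = 0.690099 mol × 18.02 g/mol = 12.44 g
(c) O2 consumed = 0.690099 × (1/2) = 0.34505 mol; remaining = 2.7 − 0.34505 = 2.35495 mol; mass = 2.35495 mol × 32.0 g/mol = 75.36 g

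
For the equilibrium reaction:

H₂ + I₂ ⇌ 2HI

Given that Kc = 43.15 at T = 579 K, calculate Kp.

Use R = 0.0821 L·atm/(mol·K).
K_p = 43.1500

Δn = (moles gaseous products) − (moles gaseous reactants) = 0
T = 579 K; RT = 0.0821 × 579 = 47.5359
Kp = Kc·(RT)^Δn = 43.15 × (47.5359)^0 = 43.15 × 1 = 43.1500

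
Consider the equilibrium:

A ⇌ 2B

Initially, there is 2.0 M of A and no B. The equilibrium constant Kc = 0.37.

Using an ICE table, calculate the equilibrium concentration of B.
[B] = 0.773 M

ICE: [A] = 2.0 − x, [B] = 2x.
Kc = (2x)²/(2.0 − x) = 0.37 ⇒ 4x² + 0.37x − 0.74 = 0.
x = (−0.37 + √(0.37² + 4·4·0.74))/(2·4) = (−0.37 + √11.977)/8 = 0.38635.
[B] = 2x = 0.773 M.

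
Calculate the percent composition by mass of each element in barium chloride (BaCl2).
Ba: 65.95%, Cl: 34.05%

Molar mass of BaCl2 = 208.23 g/mol
% Ba = (1 × 137.33) / 208.23 × 100% = 137.33 / 208.23 × 100% = 65.95%
% Cl = (2 × 35.45) / 208.23 × 100% = 70.9 / 208.23 × 100% = 34.05%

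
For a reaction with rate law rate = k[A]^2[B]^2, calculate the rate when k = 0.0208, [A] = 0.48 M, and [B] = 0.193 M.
0.0001785 M/s

rate = k·[A]^2·[B]^2 = 0.0208·(0.48)^2·(0.193)^2 = 0.0208·0.2304·0.037249 = 0.0001785 M/s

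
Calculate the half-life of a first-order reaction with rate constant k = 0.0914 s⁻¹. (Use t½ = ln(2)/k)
7.58 s

t½ = ln(2)/k = 0.6931/0.0914 = 7.58 s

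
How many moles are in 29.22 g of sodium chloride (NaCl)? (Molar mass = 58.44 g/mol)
Moles = 29.22 g ÷ 58.44 g/mol = 0.5 mol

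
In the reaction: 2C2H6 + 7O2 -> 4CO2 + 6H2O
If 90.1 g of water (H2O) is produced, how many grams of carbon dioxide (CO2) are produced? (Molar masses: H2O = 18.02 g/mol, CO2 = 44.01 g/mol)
Moles of H2O = 90.1 g ÷ 18.02 g/mol = 5 mol
Mole ratio: 4 mol CO2 / 6 mol H2O
Moles of CO2 = 5 × (4/6) = 3.33333 mol
Mass of CO2 = 3.33333 mol × 44.01 g/mol = 146.7 g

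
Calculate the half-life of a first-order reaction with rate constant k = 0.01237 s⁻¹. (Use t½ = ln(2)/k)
56.03 s

t½ = ln(2)/k = 0.6931/0.01237 = 56.03 s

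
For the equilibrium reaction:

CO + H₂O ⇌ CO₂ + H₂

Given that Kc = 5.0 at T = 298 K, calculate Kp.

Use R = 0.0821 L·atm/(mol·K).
K_p = 5.0000

Δn = (moles gaseous products) − (moles gaseous reactants) = 0
T = 298 K; RT = 0.0821 × 298 = 24.4658
Kp = Kc·(RT)^Δn = 5.0 × (24.4658)^0 = 5.0 × 1 = 5.0000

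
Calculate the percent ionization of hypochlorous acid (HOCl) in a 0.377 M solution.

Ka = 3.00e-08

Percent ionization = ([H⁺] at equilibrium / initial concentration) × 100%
Percent ionization = 0.0282%

Let x = [H⁺]. Ka = x²/(C - x) ⇒ x² + (3.00e-08)x - (3.00e-08)(0.377) = 0. x = 1.0633e-04. Percent = (1.0633e-04/0.377) × 100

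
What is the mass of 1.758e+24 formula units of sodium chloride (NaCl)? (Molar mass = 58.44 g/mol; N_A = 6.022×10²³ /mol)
Moles = 1.758e+24 ÷ 6.022×10²³ = 2.9193 mol
Mass = 2.9193 mol × 58.44 g/mol = 170.6 g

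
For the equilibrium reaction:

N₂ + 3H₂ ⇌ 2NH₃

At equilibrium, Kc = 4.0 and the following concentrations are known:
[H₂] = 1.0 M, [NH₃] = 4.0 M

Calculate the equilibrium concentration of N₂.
[N₂] = 4.0000 M

Kc = ([NH₃]^2) / ([N₂] × [H₂]^3) = 4.0
[N₂]^1 = (product terms)/(Kc · other reactant terms) = 16 / (4.0 · 1) = 4
[N₂] = 4.0000 M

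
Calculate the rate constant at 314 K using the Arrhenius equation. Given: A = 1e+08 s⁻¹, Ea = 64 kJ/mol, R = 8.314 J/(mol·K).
2.25e-03 s⁻¹

k = A·exp(-Ea/(R·T)) = 1e+08·exp(-64000/(8.314·314)) = 1e+08·exp(-24.5155) = 1e+08·2.2546e-11 = 2.25e-03 s⁻¹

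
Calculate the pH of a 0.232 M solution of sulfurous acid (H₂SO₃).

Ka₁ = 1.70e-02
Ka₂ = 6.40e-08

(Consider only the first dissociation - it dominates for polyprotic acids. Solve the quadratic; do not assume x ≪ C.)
pH = 1.26

x² + Ka₁·x − Ka₁·C = 0 with Ka₁ = 1.70e-02, C = 0.232.
x = (−Ka₁ + √(Ka₁² + 4·Ka₁·C))/2 = 5.4874e-02 M, so pH = 1.26.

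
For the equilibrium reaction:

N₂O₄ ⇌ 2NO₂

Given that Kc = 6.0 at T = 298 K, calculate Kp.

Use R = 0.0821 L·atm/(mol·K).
K_p = 146.7948

Δn = (moles gaseous products) − (moles gaseous reactants) = 1
T = 298 K; RT = 0.0821 × 298 = 24.4658
Kp = Kc·(RT)^Δn = 6.0 × (24.4658)^1 = 6.0 × 24.4658 = 146.7948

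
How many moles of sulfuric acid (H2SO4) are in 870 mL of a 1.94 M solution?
Moles = Molarity × Volume (L)
Moles = 1.94 M × 0.87 L = 1.688 mol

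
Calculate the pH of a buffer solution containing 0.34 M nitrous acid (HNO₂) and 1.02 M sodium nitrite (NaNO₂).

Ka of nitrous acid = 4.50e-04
pH = 3.82

pKa = -log(4.50e-04) = 3.35. pH = pKa + log([A⁻]/[HA]) = 3.35 + log(1.02/0.34)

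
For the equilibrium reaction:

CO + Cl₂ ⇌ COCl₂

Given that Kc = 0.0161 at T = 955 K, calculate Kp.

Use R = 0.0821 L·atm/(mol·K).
K_p = 2.05e-04

Δn = (moles gaseous products) − (moles gaseous reactants) = -1
T = 955 K; RT = 0.0821 × 955 = 78.4055
Kp = Kc·(RT)^Δn = 0.0161 × (78.4055)^-1 = 0.0161 × 0.0127542 = 2.05e-04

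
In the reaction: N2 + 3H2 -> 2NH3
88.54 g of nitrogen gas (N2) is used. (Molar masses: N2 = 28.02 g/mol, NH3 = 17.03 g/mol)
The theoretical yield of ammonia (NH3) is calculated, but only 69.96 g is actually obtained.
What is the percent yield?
Moles of N2 = 88.54 g ÷ 28.02 g/mol = 3.15989 mol
Mole ratio: 2 mol NH3 / 1 mol N2
Moles of NH3 = 3.15989 × (2/1) = 6.31977 mol
Theoretical yield = 6.31977 mol × 17.03 g/mol = 107.63 g
Actual yield = 69.96 g
Percent yield = (69.96 / 107.63) × 100% = 65.0%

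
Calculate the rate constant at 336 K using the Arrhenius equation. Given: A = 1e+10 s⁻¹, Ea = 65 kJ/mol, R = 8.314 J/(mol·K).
7.85e-01 s⁻¹

k = A·exp(-Ea/(R·T)) = 1e+10·exp(-65000/(8.314·336)) = 1e+10·exp(-23.2683) = 1e+10·7.8473e-11 = 7.85e-01 s⁻¹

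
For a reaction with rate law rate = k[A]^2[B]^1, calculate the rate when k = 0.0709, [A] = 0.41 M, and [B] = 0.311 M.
0.003707 M/s

rate = k·[A]^2·[B]^1 = 0.0709·(0.41)^2·(0.311)^1 = 0.0709·0.1681·0.311 = 0.003707 M/s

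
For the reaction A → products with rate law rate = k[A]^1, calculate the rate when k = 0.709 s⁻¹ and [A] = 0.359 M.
0.2545 M/s

rate = k·[A]^1 = 0.709·(0.359)^1 = 0.709·0.359 = 0.2545 M/s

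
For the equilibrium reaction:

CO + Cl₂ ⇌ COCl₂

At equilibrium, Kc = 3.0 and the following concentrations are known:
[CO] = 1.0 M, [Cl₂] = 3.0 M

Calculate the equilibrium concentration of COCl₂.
[COCl₂] = 9.0000 M

Kc = ([COCl₂]) / ([CO] × [Cl₂]) = 3.0
[COCl₂]^1 = Kc · (reactant terms)/(other product terms) = 3.0 · 3 / 1 = 9
[COCl₂] = 9.0000 M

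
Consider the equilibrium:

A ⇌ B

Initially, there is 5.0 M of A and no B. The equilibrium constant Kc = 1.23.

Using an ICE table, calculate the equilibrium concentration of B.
[B] = 2.758 M

ICE: [A] = 5.0 − x, [B] = x.
Kc = x/(5.0 − x) = 1.23 ⇒ x = 1.23·5.0/(1 + 1.23) = 6.15/2.23 = 2.758.
[B] = x = 2.758 M.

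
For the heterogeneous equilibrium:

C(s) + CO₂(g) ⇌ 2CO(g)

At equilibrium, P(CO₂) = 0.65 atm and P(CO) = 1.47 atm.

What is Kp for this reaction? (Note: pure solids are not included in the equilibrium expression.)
K_p = 3.324

Solid C is excluded.
Kp = P(CO)²/P(CO₂) = (1.47)²/0.65 = 2.161/0.65 = 3.324.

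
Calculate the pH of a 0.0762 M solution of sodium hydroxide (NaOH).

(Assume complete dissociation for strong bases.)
pH = 12.88

[OH⁻] = 0.0762 M for strong base. pOH = -log[OH⁻] = 1.12, pH = 14 - pOH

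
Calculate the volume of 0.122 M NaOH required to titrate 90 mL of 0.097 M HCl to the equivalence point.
V_{base} = 71.6 mL

At equivalence: moles acid = moles base.
moles HCl = 0.097 M × 0.09 L = 0.00873 mol
V_NaOH = 0.00873 mol ÷ 0.122 M = 0.07156 L = 71.6 mL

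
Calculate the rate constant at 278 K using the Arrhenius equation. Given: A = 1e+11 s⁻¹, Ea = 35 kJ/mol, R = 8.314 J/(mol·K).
2.65e+04 s⁻¹

k = A·exp(-Ea/(R·T)) = 1e+11·exp(-35000/(8.314·278)) = 1e+11·exp(-15.1430) = 1e+11·2.6513e-07 = 2.65e+04 s⁻¹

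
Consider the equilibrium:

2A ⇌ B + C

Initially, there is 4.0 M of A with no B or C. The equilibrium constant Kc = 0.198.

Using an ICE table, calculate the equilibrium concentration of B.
[B] = 0.942 M

ICE: [A] = 4.0 − 2x, [B] = [C] = x.
Kc = x²/(4.0 − 2x)² = 0.198 ⇒ √Kc = x/(4.0 − 2x).
x = √0.198·4.0/(1 + 2√0.198) = 0.44497·4.0/1.8899 = 0.94177.
[B] = x = 0.942 M.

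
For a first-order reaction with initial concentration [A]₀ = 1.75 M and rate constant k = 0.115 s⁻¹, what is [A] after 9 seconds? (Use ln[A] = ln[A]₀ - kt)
0.6216 M

ln[A] = ln[A]₀ - k·t = ln(1.75) - (0.115)·(9) = 0.5596 - 1.0350 = -0.4754
[A] = e^(-0.4754) = 0.6216 M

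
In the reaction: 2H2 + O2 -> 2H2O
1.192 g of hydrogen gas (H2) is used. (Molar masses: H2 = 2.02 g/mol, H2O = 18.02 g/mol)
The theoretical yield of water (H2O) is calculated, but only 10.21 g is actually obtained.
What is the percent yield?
Moles of H2 = 1.192 g ÷ 2.02 g/mol = 0.590099 mol
Mole ratio: 2 mol H2O / 2 mol H2
Moles of H2O = 0.590099 × (2/2) = 0.590099 mol
Theoretical yield = 0.590099 mol × 18.02 g/mol = 10.634 g
Actual yield = 10.21 g
Percent yield = (10.21 / 10.634) × 100% = 96.0%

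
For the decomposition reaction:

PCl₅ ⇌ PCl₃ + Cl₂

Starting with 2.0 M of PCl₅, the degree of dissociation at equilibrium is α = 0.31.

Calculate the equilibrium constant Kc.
K_c = 0.2786

x = α·[A]₀ = 0.31 × 2.0 = 0.62 M dissociated.
At eq: [PCl₅] = 2.0 − 0.62 = 1.38 M; [PCl₃] = [Cl₂] = x = 0.62 M.
Kc = [PCl₃][Cl₂]/[PCl₅] = (0.62)²/1.38 = 0.2786.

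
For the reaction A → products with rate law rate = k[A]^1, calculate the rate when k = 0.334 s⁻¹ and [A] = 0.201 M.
0.06713 M/s

rate = k·[A]^1 = 0.334·(0.201)^1 = 0.334·0.201 = 0.06713 M/s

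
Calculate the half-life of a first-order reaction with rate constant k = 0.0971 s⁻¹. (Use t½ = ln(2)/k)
7.14 s

t½ = ln(2)/k = 0.6931/0.0971 = 7.14 s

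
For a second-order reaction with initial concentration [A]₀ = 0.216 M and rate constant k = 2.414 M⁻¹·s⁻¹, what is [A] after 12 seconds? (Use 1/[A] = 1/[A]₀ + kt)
0.0298 M

1/[A] = 1/[A]₀ + k·t = 1/0.216 + (2.414)·(12) = 4.6296 + 28.9680 = 33.5976
[A] = 1/33.5976 = 0.0298 M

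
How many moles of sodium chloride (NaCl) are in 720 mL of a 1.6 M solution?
Moles = Molarity × Volume (L)
Moles = 1.6 M × 0.72 L = 1.152 mol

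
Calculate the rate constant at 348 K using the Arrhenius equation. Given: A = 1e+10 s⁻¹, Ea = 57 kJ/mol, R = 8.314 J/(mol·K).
2.78e+01 s⁻¹

k = A·exp(-Ea/(R·T)) = 1e+10·exp(-57000/(8.314·348)) = 1e+10·exp(-19.7009) = 1e+10·2.7798e-09 = 2.78e+01 s⁻¹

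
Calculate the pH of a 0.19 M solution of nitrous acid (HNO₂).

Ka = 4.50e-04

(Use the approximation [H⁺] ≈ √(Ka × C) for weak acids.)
pH = 2.03

[H⁺] = √(Ka × C) = √(4.50e-04 × 0.19) = 9.2466e-03. pH = -log(9.2466e-03)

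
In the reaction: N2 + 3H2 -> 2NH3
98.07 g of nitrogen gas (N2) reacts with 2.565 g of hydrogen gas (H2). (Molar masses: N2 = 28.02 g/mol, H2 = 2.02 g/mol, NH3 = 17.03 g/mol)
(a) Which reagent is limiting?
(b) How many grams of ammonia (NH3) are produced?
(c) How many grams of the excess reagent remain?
(a) H2, (b) 14.42 g, (c) 86.21 g

Moles of N2 = 98.07 g ÷ 28.02 g/mol = 3.5 mol
Moles of H2 = 2.565 g ÷ 2.02 g/mol = 1.2698 mol
Moles ÷ coefficient: N2: 3.5/1 = 3.5, H2: 1.2698/3 = 0.4233
(a) H2 has the smaller value, so H2 is the limiting reagent.
(b) Moles of NH3 = 1.2698 mol H2 × (2/3) = 0.846535 mol; mass = 0.846535 mol × 17.03 g/mol = 14.42 g
(c) N2 consumed = 1.2698 × (1/3) = 0.423267 mol; remaining = 3.5 − 0.423267 = 3.07673 mol; mass = 3.07673 mol × 28.02 g/mol = 86.21 g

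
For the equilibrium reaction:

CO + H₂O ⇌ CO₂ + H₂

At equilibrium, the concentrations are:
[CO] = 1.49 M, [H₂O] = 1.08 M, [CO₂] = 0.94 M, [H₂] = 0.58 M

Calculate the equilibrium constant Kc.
K_c = 0.3388

Kc = ([CO₂] × [H₂]) / ([CO] × [H₂O])
   = ((0.94)·(0.58)) / ((1.49)·(1.08))
   = 0.5452 / 1.6092 = 0.3388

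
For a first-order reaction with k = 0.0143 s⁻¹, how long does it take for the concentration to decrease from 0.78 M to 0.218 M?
89.15 s

From ln[A] = ln[A]₀ - k·t: t = ln([A]₀/[A])/k = ln(0.78/0.218)/0.0143 = ln(3.5780)/0.0143 = 1.2748/0.0143 = 89.15 s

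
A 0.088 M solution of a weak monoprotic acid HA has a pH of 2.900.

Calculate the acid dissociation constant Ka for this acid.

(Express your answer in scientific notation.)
K_a = 1.83e-05

[H⁺] = 10^(−pH) = 10^(−2.900) = 1.259e-03 M. For HA ⇌ H⁺ + A⁻, Ka = x²/(C − x) = (1.259e-03)²/(0.088 − 1.259e-03) = 1.83e-05.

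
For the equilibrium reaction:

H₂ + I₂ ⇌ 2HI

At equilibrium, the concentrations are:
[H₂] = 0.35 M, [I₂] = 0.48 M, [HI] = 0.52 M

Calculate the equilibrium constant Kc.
K_c = 1.6095

Kc = ([HI]^2) / ([H₂] × [I₂])
   = ((0.52)^2) / ((0.35)·(0.48))
   = 0.2704 / 0.168 = 1.6095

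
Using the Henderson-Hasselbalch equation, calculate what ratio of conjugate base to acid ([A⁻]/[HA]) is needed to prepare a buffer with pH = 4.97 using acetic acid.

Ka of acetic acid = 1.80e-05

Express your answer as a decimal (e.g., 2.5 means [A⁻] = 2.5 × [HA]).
[A⁻]/[HA] = 1.680

pKa = −log(1.80e-05) = 4.7447. pH = pKa + log([A⁻]/[HA]). 4.97 = 4.7447 + log(ratio). log(ratio) = 4.97 − 4.7447 = 0.2253. ratio = 10^(0.2253) = 1.680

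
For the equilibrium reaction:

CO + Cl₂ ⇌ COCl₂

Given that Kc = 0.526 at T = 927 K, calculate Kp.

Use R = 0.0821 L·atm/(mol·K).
K_p = 0.0069

Δn = (moles gaseous products) − (moles gaseous reactants) = -1
T = 927 K; RT = 0.0821 × 927 = 76.1067
Kp = Kc·(RT)^Δn = 0.526 × (76.1067)^-1 = 0.526 × 0.0131394 = 0.0069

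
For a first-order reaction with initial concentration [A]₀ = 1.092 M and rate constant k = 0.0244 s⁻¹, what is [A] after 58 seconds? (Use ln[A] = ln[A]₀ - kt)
0.2652 M

ln[A] = ln[A]₀ - k·t = ln(1.092) - (0.0244)·(58) = 0.0880 - 1.4152 = -1.3272
[A] = e^(-1.3272) = 0.2652 M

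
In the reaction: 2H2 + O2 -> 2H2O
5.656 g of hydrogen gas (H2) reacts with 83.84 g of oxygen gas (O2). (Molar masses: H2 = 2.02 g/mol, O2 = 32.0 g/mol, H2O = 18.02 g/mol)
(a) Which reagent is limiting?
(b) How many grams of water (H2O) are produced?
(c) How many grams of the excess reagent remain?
(a) H2, (b) 50.46 g, (c) 39.04 g

Moles of H2 = 5.656 g ÷ 2.02 g/mol = 2.8 mol
Moles of O2 = 83.84 g ÷ 32.0 g/mol = 2.62 mol
Moles ÷ coefficient: H2: 2.8/2 = 1.4, O2: 2.62/1 = 2.62
(a) H2 has the smaller value, so H2 is the limiting reagent.
(b) Moles of H2O = 2.8 mol H2 × (2/2) = 2.8 mol; mass = 2.8 mol × 18.02 g/mol = 50.46 g
(c) O2 consumed = 2.8 × (1/2) = 1.4 mol; remaining = 2.62 − 1.4 = 1.22 mol; mass = 1.22 mol × 32.0 g/mol = 39.04 g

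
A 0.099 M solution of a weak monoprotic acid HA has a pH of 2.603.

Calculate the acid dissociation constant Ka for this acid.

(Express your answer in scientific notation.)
K_a = 6.45e-05

[H⁺] = 10^(−pH) = 10^(−2.603) = 2.495e-03 M. For HA ⇌ H⁺ + A⁻, Ka = x²/(C − x) = (2.495e-03)²/(0.099 − 2.495e-03) = 6.45e-05.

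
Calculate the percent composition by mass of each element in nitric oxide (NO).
N: 46.68%, O: 53.32%

Molar mass of NO = 30.01 g/mol
% N = (1 × 14.01) / 30.01 × 100% = 14.01 / 30.01 × 100% = 46.68%
% O = (1 × 16.0) / 30.01 × 100% = 16 / 30.01 × 100% = 53.32%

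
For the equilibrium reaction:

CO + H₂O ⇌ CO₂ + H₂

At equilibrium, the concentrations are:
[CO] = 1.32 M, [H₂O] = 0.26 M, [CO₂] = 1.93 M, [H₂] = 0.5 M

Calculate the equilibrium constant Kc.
K_c = 2.8118

Kc = ([CO₂] × [H₂]) / ([CO] × [H₂O])
   = ((1.93)·(0.5)) / ((1.32)·(0.26))
   = 0.965 / 0.3432 = 2.8118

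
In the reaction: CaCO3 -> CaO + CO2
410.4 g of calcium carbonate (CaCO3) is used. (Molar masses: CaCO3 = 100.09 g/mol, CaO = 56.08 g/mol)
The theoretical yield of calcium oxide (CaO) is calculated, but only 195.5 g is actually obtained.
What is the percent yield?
Moles of CaCO3 = 410.4 g ÷ 100.09 g/mol = 4.10031 mol
Mole ratio: 1 mol CaO / 1 mol CaCO3
Moles of CaO = 4.10031 × (1/1) = 4.10031 mol
Theoretical yield = 4.10031 mol × 56.08 g/mol = 229.95 g
Actual yield = 195.5 g
Percent yield = (195.5 / 229.95) × 100% = 85.0%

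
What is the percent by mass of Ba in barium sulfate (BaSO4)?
Mass of Ba in formula = 137.33 × 1 = 137.33 g/mol
Molar mass = 233.4 g/mol
% Ba = (137.33/233.4) × 100% = 58.84%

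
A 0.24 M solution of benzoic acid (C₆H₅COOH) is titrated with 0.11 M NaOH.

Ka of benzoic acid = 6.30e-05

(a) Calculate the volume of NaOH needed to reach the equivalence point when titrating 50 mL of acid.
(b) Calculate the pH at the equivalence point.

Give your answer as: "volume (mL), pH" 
V = 109.1 mL, pH = 8.54

(a) At equivalence: moles acid = moles base.
moles acid = 0.24 × 0.05 = 0.012 mol; V_NaOH = 0.012/0.11 = 0.1091 L = 109.1 mL.
(b) At equivalence, all acid → conjugate base A⁻ at [A⁻] = 0.012/0.1591 = 0.07543 M.
Kb = Kw/Ka = 1.0e-14/6.30e-05 = 1.587e-10; [OH⁻] = √(Kb·[A⁻]) = 3.460e-06; pOH = 5.46; pH = 14 − pOH = 8.54.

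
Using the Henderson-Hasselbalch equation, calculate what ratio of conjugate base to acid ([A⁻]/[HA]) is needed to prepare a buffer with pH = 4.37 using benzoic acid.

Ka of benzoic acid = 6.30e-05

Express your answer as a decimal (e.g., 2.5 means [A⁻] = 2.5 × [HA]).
[A⁻]/[HA] = 1.477

pKa = −log(6.30e-05) = 4.2007. pH = pKa + log([A⁻]/[HA]). 4.37 = 4.2007 + log(ratio). log(ratio) = 4.37 − 4.2007 = 0.1693. ratio = 10^(0.1693) = 1.477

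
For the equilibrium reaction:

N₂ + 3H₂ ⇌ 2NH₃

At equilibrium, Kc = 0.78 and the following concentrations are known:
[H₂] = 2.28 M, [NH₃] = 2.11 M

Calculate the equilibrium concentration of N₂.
[N₂] = 0.4816 M

Kc = ([NH₃]^2) / ([N₂] × [H₂]^3) = 0.78
[N₂]^1 = (product terms)/(Kc · other reactant terms) = 4.4521 / (0.78 · 11.852) = 0.48158
[N₂] = 0.4816 M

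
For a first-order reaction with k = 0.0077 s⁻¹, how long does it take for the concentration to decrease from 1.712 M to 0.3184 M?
218.46 s

From ln[A] = ln[A]₀ - k·t: t = ln([A]₀/[A])/k = ln(1.712/0.3184)/0.0077 = ln(5.3769)/0.0077 = 1.6821/0.0077 = 218.46 s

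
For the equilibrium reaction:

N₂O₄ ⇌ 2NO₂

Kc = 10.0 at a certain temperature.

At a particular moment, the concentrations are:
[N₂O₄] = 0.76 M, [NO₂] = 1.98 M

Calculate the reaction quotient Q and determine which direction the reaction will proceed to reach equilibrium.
Q = 5.158, Q < K, reaction proceeds forward (toward products)

Q = ([NO₂]^2) / ([N₂O₄])
  = ((1.98)^2) / ((0.76)) = 3.9204/0.76 = 5.158
Since Q = 5.158 < Kc = 10.0, the reaction proceeds forward (toward products) to reach equilibrium.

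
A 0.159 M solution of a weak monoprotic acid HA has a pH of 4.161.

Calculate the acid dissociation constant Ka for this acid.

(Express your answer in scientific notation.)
K_a = 3.00e-08

[H⁺] = 10^(−pH) = 10^(−4.161) = 6.902e-05 M. For HA ⇌ H⁺ + A⁻, Ka = x²/(C − x) = (6.902e-05)²/(0.159 − 6.902e-05) = 3.00e-08.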